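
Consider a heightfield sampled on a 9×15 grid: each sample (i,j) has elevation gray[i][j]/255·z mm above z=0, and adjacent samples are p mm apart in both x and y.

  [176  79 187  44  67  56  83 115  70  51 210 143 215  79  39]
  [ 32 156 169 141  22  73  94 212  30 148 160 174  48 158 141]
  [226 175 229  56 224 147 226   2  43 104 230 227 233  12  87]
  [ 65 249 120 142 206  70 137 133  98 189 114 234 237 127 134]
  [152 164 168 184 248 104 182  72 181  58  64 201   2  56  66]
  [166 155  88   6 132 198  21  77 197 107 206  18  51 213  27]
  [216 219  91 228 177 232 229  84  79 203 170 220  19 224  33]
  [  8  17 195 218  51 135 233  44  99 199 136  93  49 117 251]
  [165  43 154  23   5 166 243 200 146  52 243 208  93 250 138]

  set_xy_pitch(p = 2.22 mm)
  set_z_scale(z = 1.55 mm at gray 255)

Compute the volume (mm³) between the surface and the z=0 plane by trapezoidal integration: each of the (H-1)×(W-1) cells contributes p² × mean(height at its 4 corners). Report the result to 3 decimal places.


height_mm = gray/255 × 1.55; cell vol = 2.22² × mean(4 corners)
unit = 2.22² × 1.55 / (4×255) = 0.00748924 mm³ per gray-sum
row 0: Σ corner-gray over 14 cells = 6356  → 47.6016
row 1: Σ corner-gray over 14 cells = 7472  → 55.9596
row 2: Σ corner-gray over 14 cells = 8440  → 63.2091
row 3: Σ corner-gray over 14 cells = 7897  → 59.1425
row 4: Σ corner-gray over 14 cells = 6717  → 50.3052
row 5: Σ corner-gray over 14 cells = 7730  → 57.8918
row 6: Σ corner-gray over 14 cells = 8030  → 60.1386
row 7: Σ corner-gray over 14 cells = 7386  → 55.3155
Σ rows: total corner-gray = 60028  → 449.5638 mm³

449.564


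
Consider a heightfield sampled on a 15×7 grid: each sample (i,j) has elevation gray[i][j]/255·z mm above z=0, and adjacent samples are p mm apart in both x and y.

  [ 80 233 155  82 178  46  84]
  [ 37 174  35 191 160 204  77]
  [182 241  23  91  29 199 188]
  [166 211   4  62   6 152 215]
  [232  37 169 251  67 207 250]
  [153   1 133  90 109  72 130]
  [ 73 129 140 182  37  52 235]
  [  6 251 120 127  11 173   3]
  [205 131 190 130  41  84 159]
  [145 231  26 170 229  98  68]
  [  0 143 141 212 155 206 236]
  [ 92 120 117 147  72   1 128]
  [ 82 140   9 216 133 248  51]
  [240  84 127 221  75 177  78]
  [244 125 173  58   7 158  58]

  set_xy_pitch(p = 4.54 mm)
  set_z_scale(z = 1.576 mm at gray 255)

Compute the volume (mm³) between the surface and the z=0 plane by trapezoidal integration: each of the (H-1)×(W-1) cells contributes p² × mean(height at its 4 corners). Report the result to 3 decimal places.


1357.126

height_mm = gray/255 × 1.576; cell vol = 4.54² × mean(4 corners)
unit = 4.54² × 1.576 / (4×255) = 0.0318469 mm³ per gray-sum
row 0: Σ corner-gray over 6 cells = 3194  → 101.7191
row 1: Σ corner-gray over 6 cells = 3178  → 101.2096
row 2: Σ corner-gray over 6 cells = 2787  → 88.7574
row 3: Σ corner-gray over 6 cells = 3195  → 101.7510
row 4: Σ corner-gray over 6 cells = 3037  → 96.7192
row 5: Σ corner-gray over 6 cells = 2481  → 79.0123
row 6: Σ corner-gray over 6 cells = 2761  → 87.9294
row 7: Σ corner-gray over 6 cells = 2889  → 92.0058
row 8: Σ corner-gray over 6 cells = 3237  → 103.0886
row 9: Σ corner-gray over 6 cells = 3671  → 116.9101
row 10: Σ corner-gray over 6 cells = 3084  → 98.2160
row 11: Σ corner-gray over 6 cells = 2759  → 87.8657
row 12: Σ corner-gray over 6 cells = 3311  → 105.4452
row 13: Σ corner-gray over 6 cells = 3030  → 96.4962
Σ rows: total corner-gray = 42614  → 1357.1256 mm³


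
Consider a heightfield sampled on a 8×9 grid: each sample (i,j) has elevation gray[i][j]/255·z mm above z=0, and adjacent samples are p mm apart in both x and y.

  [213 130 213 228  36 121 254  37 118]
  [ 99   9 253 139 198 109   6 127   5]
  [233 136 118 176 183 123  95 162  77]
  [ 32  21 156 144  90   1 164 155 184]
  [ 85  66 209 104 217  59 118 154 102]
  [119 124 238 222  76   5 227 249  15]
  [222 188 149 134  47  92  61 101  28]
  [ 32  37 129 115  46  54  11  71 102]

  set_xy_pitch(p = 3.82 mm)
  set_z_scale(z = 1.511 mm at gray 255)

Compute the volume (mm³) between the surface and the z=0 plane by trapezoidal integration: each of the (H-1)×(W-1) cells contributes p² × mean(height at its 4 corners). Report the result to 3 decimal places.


height_mm = gray/255 × 1.511; cell vol = 3.82² × mean(4 corners)
unit = 3.82² × 1.511 / (4×255) = 0.0216168 mm³ per gray-sum
row 0: Σ corner-gray over 8 cells = 4155  → 89.8177
row 1: Σ corner-gray over 8 cells = 4082  → 88.2397
row 2: Σ corner-gray over 8 cells = 3974  → 85.9051
row 3: Σ corner-gray over 8 cells = 3719  → 80.3928
row 4: Σ corner-gray over 8 cells = 4457  → 96.3460
row 5: Σ corner-gray over 8 cells = 4210  → 91.0066
row 6: Σ corner-gray over 8 cells = 2854  → 61.6943
Σ rows: total corner-gray = 27451  → 593.4022 mm³

593.402


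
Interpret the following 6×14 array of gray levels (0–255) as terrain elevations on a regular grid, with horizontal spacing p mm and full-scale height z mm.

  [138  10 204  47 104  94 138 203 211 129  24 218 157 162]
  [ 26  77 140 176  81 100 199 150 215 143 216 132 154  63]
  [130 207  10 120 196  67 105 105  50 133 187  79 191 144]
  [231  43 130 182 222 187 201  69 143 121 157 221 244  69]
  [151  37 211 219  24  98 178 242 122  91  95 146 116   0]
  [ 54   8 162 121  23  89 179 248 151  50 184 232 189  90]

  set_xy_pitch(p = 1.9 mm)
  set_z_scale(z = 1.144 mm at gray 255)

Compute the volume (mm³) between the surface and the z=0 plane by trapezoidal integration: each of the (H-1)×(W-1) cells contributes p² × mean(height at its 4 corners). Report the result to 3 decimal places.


143.127

height_mm = gray/255 × 1.144; cell vol = 1.9² × mean(4 corners)
unit = 1.9² × 1.144 / (4×255) = 0.00404886 mm³ per gray-sum
row 0: Σ corner-gray over 13 cells = 7033  → 28.4757
row 1: Σ corner-gray over 13 cells = 6829  → 27.6497
row 2: Σ corner-gray over 13 cells = 7314  → 29.6134
row 3: Σ corner-gray over 13 cells = 7449  → 30.1600
row 4: Σ corner-gray over 13 cells = 6725  → 27.2286
Σ rows: total corner-gray = 35350  → 143.1273 mm³


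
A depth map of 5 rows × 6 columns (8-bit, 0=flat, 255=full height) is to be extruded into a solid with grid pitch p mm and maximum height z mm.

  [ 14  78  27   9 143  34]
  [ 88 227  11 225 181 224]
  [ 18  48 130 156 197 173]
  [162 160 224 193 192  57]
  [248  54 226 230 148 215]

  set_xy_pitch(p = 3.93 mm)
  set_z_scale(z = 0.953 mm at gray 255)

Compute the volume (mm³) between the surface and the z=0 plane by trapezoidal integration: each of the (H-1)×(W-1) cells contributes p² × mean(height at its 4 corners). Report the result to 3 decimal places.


166.830

height_mm = gray/255 × 0.953; cell vol = 3.93² × mean(4 corners)
unit = 3.93² × 0.953 / (4×255) = 0.0144304 mm³ per gray-sum
row 0: Σ corner-gray over 5 cells = 2162  → 31.1985
row 1: Σ corner-gray over 5 cells = 2853  → 41.1699
row 2: Σ corner-gray over 5 cells = 3010  → 43.4354
row 3: Σ corner-gray over 5 cells = 3536  → 51.0258
Σ rows: total corner-gray = 11561  → 166.8296 mm³


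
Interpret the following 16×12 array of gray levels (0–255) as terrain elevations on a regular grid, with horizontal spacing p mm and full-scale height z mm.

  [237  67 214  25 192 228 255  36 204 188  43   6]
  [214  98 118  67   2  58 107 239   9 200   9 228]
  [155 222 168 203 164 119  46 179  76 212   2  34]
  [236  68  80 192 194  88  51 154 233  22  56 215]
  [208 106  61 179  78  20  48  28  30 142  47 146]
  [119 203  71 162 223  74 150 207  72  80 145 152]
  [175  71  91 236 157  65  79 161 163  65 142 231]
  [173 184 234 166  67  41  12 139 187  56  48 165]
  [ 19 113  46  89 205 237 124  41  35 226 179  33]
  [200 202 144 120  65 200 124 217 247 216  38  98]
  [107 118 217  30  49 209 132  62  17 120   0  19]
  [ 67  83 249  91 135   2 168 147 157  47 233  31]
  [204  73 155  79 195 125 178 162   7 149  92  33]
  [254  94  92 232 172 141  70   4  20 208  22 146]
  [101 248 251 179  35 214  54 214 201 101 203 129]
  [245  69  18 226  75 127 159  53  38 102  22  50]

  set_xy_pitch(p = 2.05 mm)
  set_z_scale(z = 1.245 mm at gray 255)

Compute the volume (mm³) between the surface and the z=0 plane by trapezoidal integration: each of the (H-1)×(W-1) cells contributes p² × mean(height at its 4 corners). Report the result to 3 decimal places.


416.127

height_mm = gray/255 × 1.245; cell vol = 2.05² × mean(4 corners)
unit = 2.05² × 1.245 / (4×255) = 0.00512952 mm³ per gray-sum
row 0: Σ corner-gray over 11 cells = 5403  → 27.7148
row 1: Σ corner-gray over 11 cells = 5227  → 26.8120
row 2: Σ corner-gray over 11 cells = 5698  → 29.2280
row 3: Σ corner-gray over 11 cells = 4559  → 23.3855
row 4: Σ corner-gray over 11 cells = 4877  → 25.0167
row 5: Σ corner-gray over 11 cells = 5911  → 30.3206
row 6: Σ corner-gray over 11 cells = 5472  → 28.0687
row 7: Σ corner-gray over 11 cells = 5248  → 26.9197
row 8: Σ corner-gray over 11 cells = 6086  → 31.2183
row 9: Σ corner-gray over 11 cells = 5478  → 28.0995
row 10: Σ corner-gray over 11 cells = 4756  → 24.3960
row 11: Σ corner-gray over 11 cells = 5389  → 27.6430
row 12: Σ corner-gray over 11 cells = 5177  → 26.5555
row 13: Σ corner-gray over 11 cells = 6140  → 31.4953
row 14: Σ corner-gray over 11 cells = 5703  → 29.2537
Σ rows: total corner-gray = 81124  → 416.1273 mm³


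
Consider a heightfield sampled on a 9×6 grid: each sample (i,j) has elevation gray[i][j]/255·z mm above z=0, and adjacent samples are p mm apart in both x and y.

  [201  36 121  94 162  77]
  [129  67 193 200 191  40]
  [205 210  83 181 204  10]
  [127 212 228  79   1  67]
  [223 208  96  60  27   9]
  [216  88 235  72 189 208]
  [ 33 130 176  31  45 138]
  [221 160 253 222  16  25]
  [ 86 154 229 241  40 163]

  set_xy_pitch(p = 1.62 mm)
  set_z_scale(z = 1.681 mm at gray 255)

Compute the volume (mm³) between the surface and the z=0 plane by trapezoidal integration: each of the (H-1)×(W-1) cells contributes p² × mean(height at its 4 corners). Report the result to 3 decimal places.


92.605

height_mm = gray/255 × 1.681; cell vol = 1.62² × mean(4 corners)
unit = 1.62² × 1.681 / (4×255) = 0.00432511 mm³ per gray-sum
row 0: Σ corner-gray over 5 cells = 2575  → 11.1372
row 1: Σ corner-gray over 5 cells = 3042  → 13.1570
row 2: Σ corner-gray over 5 cells = 2805  → 12.1319
row 3: Σ corner-gray over 5 cells = 2248  → 9.7229
row 4: Σ corner-gray over 5 cells = 2606  → 11.2712
row 5: Σ corner-gray over 5 cells = 2527  → 10.9296
row 6: Σ corner-gray over 5 cells = 2483  → 10.7393
row 7: Σ corner-gray over 5 cells = 3125  → 13.5160
Σ rows: total corner-gray = 21411  → 92.6050 mm³


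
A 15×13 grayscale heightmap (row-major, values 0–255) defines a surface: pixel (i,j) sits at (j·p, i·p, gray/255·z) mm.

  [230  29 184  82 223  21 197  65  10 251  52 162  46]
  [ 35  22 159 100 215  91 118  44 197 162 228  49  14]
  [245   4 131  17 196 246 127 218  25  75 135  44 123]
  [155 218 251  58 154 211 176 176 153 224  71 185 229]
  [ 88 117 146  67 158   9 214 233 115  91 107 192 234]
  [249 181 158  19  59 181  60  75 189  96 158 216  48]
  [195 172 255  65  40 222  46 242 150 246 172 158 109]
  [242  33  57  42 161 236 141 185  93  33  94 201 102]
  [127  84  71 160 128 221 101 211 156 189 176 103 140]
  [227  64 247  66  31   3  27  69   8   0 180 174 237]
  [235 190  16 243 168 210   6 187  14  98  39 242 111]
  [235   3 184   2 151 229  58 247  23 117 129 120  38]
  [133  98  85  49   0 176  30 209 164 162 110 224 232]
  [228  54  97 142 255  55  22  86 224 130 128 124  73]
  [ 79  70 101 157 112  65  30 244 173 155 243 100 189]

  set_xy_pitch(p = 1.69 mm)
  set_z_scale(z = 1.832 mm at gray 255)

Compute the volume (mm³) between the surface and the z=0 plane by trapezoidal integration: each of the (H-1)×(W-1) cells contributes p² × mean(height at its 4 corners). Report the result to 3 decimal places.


height_mm = gray/255 × 1.832; cell vol = 1.69² × mean(4 corners)
unit = 1.69² × 1.832 / (4×255) = 0.00512978 mm³ per gray-sum
row 0: Σ corner-gray over 12 cells = 5647  → 28.9679
row 1: Σ corner-gray over 12 cells = 5623  → 28.8448
row 2: Σ corner-gray over 12 cells = 6942  → 35.6109
row 3: Σ corner-gray over 12 cells = 7358  → 37.7449
row 4: Σ corner-gray over 12 cells = 6301  → 32.3227
row 5: Σ corner-gray over 12 cells = 6921  → 35.5032
row 6: Σ corner-gray over 12 cells = 6736  → 34.5542
row 7: Σ corner-gray over 12 cells = 6363  → 32.6408
row 8: Σ corner-gray over 12 cells = 5669  → 29.0807
row 9: Σ corner-gray over 12 cells = 5374  → 27.5674
row 10: Σ corner-gray over 12 cells = 5971  → 30.6299
row 11: Σ corner-gray over 12 cells = 5778  → 29.6399
row 12: Σ corner-gray over 12 cells = 5914  → 30.3375
row 13: Σ corner-gray over 12 cells = 6103  → 31.3070
Σ rows: total corner-gray = 86700  → 444.7519 mm³

444.752


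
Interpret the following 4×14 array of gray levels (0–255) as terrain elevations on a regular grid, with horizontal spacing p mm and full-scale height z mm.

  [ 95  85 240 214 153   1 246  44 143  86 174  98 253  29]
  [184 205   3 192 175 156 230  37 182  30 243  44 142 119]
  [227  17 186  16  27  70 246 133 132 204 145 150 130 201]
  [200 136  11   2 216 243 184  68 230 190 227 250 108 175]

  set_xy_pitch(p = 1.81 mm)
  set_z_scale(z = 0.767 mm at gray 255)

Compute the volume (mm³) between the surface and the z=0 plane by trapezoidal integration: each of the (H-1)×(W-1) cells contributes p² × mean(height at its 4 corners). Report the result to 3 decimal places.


height_mm = gray/255 × 0.767; cell vol = 1.81² × mean(4 corners)
unit = 1.81² × 0.767 / (4×255) = 0.0024635 mm³ per gray-sum
row 0: Σ corner-gray over 13 cells = 7179  → 17.6855
row 1: Σ corner-gray over 13 cells = 6921  → 17.0499
row 2: Σ corner-gray over 13 cells = 7445  → 18.3407
Σ rows: total corner-gray = 21545  → 53.0761 mm³

53.076


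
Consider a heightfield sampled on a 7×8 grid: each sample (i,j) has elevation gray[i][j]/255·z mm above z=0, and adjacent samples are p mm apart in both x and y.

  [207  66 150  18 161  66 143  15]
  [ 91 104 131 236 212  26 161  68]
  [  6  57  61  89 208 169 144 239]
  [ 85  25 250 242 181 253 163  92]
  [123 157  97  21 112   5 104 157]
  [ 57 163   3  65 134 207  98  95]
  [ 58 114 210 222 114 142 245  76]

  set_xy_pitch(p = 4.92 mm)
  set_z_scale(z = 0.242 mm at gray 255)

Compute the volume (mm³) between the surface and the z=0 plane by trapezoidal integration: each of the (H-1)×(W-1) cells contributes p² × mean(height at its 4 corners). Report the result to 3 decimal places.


121.730

height_mm = gray/255 × 0.242; cell vol = 4.92² × mean(4 corners)
unit = 4.92² × 0.242 / (4×255) = 0.00574309 mm³ per gray-sum
row 0: Σ corner-gray over 7 cells = 3329  → 19.1187
row 1: Σ corner-gray over 7 cells = 3600  → 20.6751
row 2: Σ corner-gray over 7 cells = 4106  → 23.5811
row 3: Σ corner-gray over 7 cells = 3677  → 21.1173
row 4: Σ corner-gray over 7 cells = 2764  → 15.8739
row 5: Σ corner-gray over 7 cells = 3720  → 21.3643
Σ rows: total corner-gray = 21196  → 121.7305 mm³


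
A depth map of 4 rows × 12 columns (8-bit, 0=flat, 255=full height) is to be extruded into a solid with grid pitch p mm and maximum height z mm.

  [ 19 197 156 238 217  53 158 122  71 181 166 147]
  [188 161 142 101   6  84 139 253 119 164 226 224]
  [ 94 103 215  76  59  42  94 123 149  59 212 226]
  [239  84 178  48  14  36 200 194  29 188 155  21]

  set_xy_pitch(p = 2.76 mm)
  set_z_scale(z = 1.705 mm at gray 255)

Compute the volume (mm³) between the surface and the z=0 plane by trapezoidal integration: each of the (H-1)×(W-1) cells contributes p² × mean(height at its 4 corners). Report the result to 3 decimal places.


height_mm = gray/255 × 1.705; cell vol = 2.76² × mean(4 corners)
unit = 2.76² × 1.705 / (4×255) = 0.0127333 mm³ per gray-sum
row 0: Σ corner-gray over 11 cells = 6486  → 82.5885
row 1: Σ corner-gray over 11 cells = 5786  → 73.6751
row 2: Σ corner-gray over 11 cells = 5096  → 64.8891
Σ rows: total corner-gray = 17368  → 221.1527 mm³

221.153


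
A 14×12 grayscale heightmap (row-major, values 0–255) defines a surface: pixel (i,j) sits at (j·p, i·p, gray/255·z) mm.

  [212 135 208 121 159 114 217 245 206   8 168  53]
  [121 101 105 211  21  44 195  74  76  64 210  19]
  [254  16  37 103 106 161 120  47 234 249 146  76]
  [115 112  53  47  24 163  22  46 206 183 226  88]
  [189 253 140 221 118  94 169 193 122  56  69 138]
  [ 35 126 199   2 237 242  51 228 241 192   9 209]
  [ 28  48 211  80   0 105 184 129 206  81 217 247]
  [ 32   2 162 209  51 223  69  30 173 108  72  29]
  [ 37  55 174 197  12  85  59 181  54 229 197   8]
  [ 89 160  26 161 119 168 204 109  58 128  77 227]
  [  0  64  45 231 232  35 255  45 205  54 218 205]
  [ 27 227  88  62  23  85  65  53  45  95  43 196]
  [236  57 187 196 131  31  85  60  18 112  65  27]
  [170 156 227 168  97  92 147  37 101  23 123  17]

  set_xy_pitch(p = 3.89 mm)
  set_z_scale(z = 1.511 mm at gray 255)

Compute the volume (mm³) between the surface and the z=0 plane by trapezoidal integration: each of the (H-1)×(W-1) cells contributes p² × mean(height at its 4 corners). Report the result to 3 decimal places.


height_mm = gray/255 × 1.511; cell vol = 3.89² × mean(4 corners)
unit = 3.89² × 1.511 / (4×255) = 0.0224163 mm³ per gray-sum
row 0: Σ corner-gray over 11 cells = 5769  → 129.3195
row 1: Σ corner-gray over 11 cells = 5110  → 114.5472
row 2: Σ corner-gray over 11 cells = 5135  → 115.1076
row 3: Σ corner-gray over 11 cells = 5564  → 124.7242
row 4: Σ corner-gray over 11 cells = 6495  → 145.5937
row 5: Σ corner-gray over 11 cells = 6095  → 136.6272
row 6: Σ corner-gray over 11 cells = 5056  → 113.3367
row 7: Σ corner-gray over 11 cells = 4790  → 107.3740
row 8: Σ corner-gray over 11 cells = 5267  → 118.0665
row 9: Σ corner-gray over 11 cells = 5709  → 127.9745
row 10: Σ corner-gray over 11 cells = 4768  → 106.8808
row 11: Σ corner-gray over 11 cells = 3942  → 88.3650
row 12: Σ corner-gray over 11 cells = 4676  → 104.8185
Σ rows: total corner-gray = 68376  → 1532.7354 mm³

1532.735


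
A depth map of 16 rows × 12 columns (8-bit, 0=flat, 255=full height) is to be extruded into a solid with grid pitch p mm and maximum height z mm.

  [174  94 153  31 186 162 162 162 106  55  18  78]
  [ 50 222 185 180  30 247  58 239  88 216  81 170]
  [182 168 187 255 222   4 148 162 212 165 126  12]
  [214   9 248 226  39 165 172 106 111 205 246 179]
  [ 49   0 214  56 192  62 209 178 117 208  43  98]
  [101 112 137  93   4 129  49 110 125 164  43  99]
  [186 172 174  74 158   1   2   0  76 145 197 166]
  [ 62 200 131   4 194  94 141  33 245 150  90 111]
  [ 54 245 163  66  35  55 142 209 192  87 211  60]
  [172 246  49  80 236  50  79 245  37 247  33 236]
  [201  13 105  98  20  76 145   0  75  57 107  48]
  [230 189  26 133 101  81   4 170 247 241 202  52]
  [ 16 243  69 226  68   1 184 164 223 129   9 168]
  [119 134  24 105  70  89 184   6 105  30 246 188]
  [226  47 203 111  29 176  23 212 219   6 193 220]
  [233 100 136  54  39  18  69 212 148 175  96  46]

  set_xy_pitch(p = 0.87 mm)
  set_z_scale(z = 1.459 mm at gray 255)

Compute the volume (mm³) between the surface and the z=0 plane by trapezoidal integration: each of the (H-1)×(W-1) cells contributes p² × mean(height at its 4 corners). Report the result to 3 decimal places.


89.334

height_mm = gray/255 × 1.459; cell vol = 0.87² × mean(4 corners)
unit = 0.87² × 1.459 / (4×255) = 0.00108266 mm³ per gray-sum
row 0: Σ corner-gray over 11 cells = 5822  → 6.3033
row 1: Σ corner-gray over 11 cells = 6804  → 7.3664
row 2: Σ corner-gray over 11 cells = 6939  → 7.5126
row 3: Σ corner-gray over 11 cells = 6152  → 6.6605
row 4: Σ corner-gray over 11 cells = 4837  → 5.2368
row 5: Σ corner-gray over 11 cells = 4482  → 4.8525
row 6: Σ corner-gray over 11 cells = 5087  → 5.5075
row 7: Σ corner-gray over 11 cells = 5661  → 6.1290
row 8: Σ corner-gray over 11 cells = 5936  → 6.4267
row 9: Σ corner-gray over 11 cells = 4653  → 5.0376
row 10: Σ corner-gray over 11 cells = 4711  → 5.1004
row 11: Σ corner-gray over 11 cells = 5886  → 6.3726
row 12: Σ corner-gray over 11 cells = 5109  → 5.5313
row 13: Σ corner-gray over 11 cells = 5177  → 5.6050
row 14: Σ corner-gray over 11 cells = 5257  → 5.6916
Σ rows: total corner-gray = 82513  → 89.3338 mm³


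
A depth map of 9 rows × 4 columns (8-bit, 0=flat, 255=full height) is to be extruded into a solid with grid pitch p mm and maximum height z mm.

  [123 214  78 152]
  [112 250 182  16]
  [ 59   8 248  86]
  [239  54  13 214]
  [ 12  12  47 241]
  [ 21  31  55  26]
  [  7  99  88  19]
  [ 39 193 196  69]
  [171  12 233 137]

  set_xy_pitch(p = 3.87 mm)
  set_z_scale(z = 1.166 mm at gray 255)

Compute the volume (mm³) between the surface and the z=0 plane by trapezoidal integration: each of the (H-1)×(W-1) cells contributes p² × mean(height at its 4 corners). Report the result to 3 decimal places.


169.169

height_mm = gray/255 × 1.166; cell vol = 3.87² × mean(4 corners)
unit = 3.87² × 1.166 / (4×255) = 0.0171207 mm³ per gray-sum
row 0: Σ corner-gray over 3 cells = 1851  → 31.6903
row 1: Σ corner-gray over 3 cells = 1649  → 28.2320
row 2: Σ corner-gray over 3 cells = 1244  → 21.2981
row 3: Σ corner-gray over 3 cells = 958  → 16.4016
row 4: Σ corner-gray over 3 cells = 590  → 10.1012
row 5: Σ corner-gray over 3 cells = 619  → 10.5977
row 6: Σ corner-gray over 3 cells = 1286  → 22.0172
row 7: Σ corner-gray over 3 cells = 1684  → 28.8312
Σ rows: total corner-gray = 9881  → 169.1692 mm³


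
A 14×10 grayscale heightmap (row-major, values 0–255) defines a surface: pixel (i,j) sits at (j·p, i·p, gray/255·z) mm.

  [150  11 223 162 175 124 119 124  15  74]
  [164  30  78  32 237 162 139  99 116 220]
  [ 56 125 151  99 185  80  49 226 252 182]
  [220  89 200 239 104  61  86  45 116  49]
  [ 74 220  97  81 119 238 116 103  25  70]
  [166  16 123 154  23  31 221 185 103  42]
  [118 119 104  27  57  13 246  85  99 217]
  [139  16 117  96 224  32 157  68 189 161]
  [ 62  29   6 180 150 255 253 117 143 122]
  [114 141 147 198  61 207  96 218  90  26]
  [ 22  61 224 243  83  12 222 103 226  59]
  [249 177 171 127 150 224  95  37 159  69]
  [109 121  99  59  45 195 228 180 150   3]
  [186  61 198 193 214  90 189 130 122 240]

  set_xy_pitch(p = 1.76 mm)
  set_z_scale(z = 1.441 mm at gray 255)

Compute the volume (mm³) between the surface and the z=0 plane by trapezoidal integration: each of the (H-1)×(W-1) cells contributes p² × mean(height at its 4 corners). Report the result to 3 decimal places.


258.716

height_mm = gray/255 × 1.441; cell vol = 1.76² × mean(4 corners)
unit = 1.76² × 1.441 / (4×255) = 0.00437612 mm³ per gray-sum
row 0: Σ corner-gray over 9 cells = 4300  → 18.8173
row 1: Σ corner-gray over 9 cells = 4742  → 20.7516
row 2: Σ corner-gray over 9 cells = 4721  → 20.6597
row 3: Σ corner-gray over 9 cells = 4291  → 18.7779
row 4: Σ corner-gray over 9 cells = 4062  → 17.7758
row 5: Σ corner-gray over 9 cells = 3755  → 16.4323
row 6: Σ corner-gray over 9 cells = 3933  → 17.2113
row 7: Σ corner-gray over 9 cells = 4548  → 19.9026
row 8: Σ corner-gray over 9 cells = 4906  → 21.4692
row 9: Σ corner-gray over 9 cells = 4885  → 21.3773
row 10: Σ corner-gray over 9 cells = 5027  → 21.9988
row 11: Σ corner-gray over 9 cells = 4864  → 21.2854
row 12: Σ corner-gray over 9 cells = 5086  → 22.2569
Σ rows: total corner-gray = 59120  → 258.7162 mm³


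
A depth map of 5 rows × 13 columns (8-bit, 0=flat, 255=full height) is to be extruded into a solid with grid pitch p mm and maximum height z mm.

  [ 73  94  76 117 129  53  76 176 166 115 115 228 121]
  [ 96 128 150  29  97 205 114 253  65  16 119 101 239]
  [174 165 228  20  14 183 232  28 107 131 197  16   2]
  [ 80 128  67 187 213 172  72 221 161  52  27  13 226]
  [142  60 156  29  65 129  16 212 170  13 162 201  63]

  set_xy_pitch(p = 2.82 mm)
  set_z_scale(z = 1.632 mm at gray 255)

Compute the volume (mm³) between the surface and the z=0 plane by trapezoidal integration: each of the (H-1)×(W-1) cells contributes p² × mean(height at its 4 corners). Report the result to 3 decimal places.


290.014

height_mm = gray/255 × 1.632; cell vol = 2.82² × mean(4 corners)
unit = 2.82² × 1.632 / (4×255) = 0.0127238 mm³ per gray-sum
row 0: Σ corner-gray over 12 cells = 5773  → 73.4547
row 1: Σ corner-gray over 12 cells = 5707  → 72.6150
row 2: Σ corner-gray over 12 cells = 5750  → 73.1621
row 3: Σ corner-gray over 12 cells = 5563  → 70.7827
Σ rows: total corner-gray = 22793  → 290.0145 mm³


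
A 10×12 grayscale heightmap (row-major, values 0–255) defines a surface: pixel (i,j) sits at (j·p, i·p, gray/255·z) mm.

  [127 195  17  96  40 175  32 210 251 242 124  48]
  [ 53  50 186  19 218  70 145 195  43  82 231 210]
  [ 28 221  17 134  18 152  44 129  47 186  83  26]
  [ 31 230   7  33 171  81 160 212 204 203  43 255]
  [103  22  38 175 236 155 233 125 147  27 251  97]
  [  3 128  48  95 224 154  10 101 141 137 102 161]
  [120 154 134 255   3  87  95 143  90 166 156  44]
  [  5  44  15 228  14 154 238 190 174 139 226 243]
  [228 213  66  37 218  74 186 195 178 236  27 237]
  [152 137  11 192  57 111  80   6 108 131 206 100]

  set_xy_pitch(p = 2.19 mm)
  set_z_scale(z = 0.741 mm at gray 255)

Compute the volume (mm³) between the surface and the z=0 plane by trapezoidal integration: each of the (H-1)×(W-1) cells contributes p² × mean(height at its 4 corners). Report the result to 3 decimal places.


174.730

height_mm = gray/255 × 0.741; cell vol = 2.19² × mean(4 corners)
unit = 2.19² × 0.741 / (4×255) = 0.00348423 mm³ per gray-sum
row 0: Σ corner-gray over 11 cells = 5680  → 19.7904
row 1: Σ corner-gray over 11 cells = 4857  → 16.9229
row 2: Σ corner-gray over 11 cells = 5090  → 17.7347
row 3: Σ corner-gray over 11 cells = 5992  → 20.8775
row 4: Σ corner-gray over 11 cells = 5462  → 19.0308
row 5: Σ corner-gray over 11 cells = 5174  → 18.0274
row 6: Σ corner-gray over 11 cells = 5822  → 20.2852
row 7: Σ corner-gray over 11 cells = 6417  → 22.3583
row 8: Σ corner-gray over 11 cells = 5655  → 19.7033
Σ rows: total corner-gray = 50149  → 174.7304 mm³


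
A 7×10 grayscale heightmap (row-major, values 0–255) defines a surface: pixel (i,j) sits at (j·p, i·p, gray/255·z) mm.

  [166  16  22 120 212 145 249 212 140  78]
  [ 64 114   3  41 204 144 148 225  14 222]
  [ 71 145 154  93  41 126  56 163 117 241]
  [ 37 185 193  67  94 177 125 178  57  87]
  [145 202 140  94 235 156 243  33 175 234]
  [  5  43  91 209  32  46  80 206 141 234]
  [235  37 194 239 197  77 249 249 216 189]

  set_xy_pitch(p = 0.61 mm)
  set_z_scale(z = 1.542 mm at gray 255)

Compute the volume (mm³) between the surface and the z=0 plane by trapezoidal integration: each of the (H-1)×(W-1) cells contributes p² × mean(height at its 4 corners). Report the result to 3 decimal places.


16.007

height_mm = gray/255 × 1.542; cell vol = 0.61² × mean(4 corners)
unit = 0.61² × 1.542 / (4×255) = 0.000562528 mm³ per gray-sum
row 0: Σ corner-gray over 9 cells = 4548  → 2.5584
row 1: Σ corner-gray over 9 cells = 4174  → 2.3480
row 2: Σ corner-gray over 9 cells = 4378  → 2.4627
row 3: Σ corner-gray over 9 cells = 5211  → 2.9313
row 4: Σ corner-gray over 9 cells = 4870  → 2.7395
row 5: Σ corner-gray over 9 cells = 5275  → 2.9673
Σ rows: total corner-gray = 28456  → 16.0073 mm³


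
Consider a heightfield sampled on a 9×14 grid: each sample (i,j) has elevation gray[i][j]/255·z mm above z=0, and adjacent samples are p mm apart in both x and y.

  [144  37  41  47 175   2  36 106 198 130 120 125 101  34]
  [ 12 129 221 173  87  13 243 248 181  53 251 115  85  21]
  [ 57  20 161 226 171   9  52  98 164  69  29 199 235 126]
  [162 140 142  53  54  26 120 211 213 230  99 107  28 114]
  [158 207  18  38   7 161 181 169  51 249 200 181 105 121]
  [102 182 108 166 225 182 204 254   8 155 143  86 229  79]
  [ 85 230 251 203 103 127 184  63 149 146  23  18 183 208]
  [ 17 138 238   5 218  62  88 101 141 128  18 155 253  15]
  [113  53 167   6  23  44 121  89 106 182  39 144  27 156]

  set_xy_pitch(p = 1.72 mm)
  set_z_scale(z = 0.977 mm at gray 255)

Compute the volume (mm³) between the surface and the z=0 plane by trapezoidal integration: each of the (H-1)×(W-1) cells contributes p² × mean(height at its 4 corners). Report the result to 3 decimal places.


height_mm = gray/255 × 0.977; cell vol = 1.72² × mean(4 corners)
unit = 1.72² × 0.977 / (4×255) = 0.00283368 mm³ per gray-sum
row 0: Σ corner-gray over 13 cells = 6045  → 17.1296
row 1: Σ corner-gray over 13 cells = 6680  → 18.9290
row 2: Σ corner-gray over 13 cells = 6171  → 17.4867
row 3: Σ corner-gray over 13 cells = 6535  → 18.5181
row 4: Σ corner-gray over 13 cells = 7478  → 21.1903
row 5: Σ corner-gray over 13 cells = 7718  → 21.8704
row 6: Σ corner-gray over 13 cells = 6775  → 19.1982
row 7: Σ corner-gray over 13 cells = 5393  → 15.2821
Σ rows: total corner-gray = 52795  → 149.6043 mm³

149.604


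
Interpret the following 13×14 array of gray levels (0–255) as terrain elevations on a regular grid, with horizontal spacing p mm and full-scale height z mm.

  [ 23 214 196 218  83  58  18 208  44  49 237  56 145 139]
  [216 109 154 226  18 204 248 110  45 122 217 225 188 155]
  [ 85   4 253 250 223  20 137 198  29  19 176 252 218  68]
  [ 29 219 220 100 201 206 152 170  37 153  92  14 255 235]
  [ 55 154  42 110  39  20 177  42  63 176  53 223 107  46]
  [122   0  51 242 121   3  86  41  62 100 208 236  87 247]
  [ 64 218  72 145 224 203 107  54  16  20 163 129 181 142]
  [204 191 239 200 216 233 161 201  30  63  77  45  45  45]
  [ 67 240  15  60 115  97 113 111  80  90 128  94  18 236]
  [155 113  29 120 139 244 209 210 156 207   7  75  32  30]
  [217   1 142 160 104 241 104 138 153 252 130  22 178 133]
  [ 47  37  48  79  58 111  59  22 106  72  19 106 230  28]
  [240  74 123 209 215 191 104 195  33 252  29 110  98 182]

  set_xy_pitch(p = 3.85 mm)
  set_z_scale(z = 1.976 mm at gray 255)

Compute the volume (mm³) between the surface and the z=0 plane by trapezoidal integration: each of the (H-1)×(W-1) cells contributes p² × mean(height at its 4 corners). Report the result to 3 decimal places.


height_mm = gray/255 × 1.976; cell vol = 3.85² × mean(4 corners)
unit = 3.85² × 1.976 / (4×255) = 0.028715 mm³ per gray-sum
row 0: Σ corner-gray over 13 cells = 7317  → 210.1074
row 1: Σ corner-gray over 13 cells = 7814  → 224.3787
row 2: Σ corner-gray over 13 cells = 7613  → 218.6070
row 3: Σ corner-gray over 13 cells = 6415  → 184.2065
row 4: Σ corner-gray over 13 cells = 5356  → 153.7973
row 5: Σ corner-gray over 13 cells = 6113  → 175.5346
row 6: Σ corner-gray over 13 cells = 6921  → 198.7362
row 7: Σ corner-gray over 13 cells = 6276  → 180.2151
row 8: Σ corner-gray over 13 cells = 5892  → 169.1885
row 9: Σ corner-gray over 13 cells = 6867  → 197.1856
row 10: Σ corner-gray over 13 cells = 5569  → 159.9136
row 11: Σ corner-gray over 13 cells = 5657  → 162.4405
Σ rows: total corner-gray = 77810  → 2234.3111 mm³

2234.311


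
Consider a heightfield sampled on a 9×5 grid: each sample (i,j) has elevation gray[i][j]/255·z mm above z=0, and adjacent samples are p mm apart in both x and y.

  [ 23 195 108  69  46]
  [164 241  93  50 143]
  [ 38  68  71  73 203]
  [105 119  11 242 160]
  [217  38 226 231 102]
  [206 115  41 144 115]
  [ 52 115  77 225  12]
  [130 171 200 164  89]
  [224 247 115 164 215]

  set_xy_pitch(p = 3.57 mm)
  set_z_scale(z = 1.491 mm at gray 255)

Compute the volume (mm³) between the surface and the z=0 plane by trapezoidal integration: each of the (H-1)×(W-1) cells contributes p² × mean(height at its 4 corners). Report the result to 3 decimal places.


309.929

height_mm = gray/255 × 1.491; cell vol = 3.57² × mean(4 corners)
unit = 3.57² × 1.491 / (4×255) = 0.01863 mm³ per gray-sum
row 0: Σ corner-gray over 4 cells = 1888  → 35.1735
row 1: Σ corner-gray over 4 cells = 1740  → 32.4163
row 2: Σ corner-gray over 4 cells = 1674  → 31.1867
row 3: Σ corner-gray over 4 cells = 2318  → 43.1844
row 4: Σ corner-gray over 4 cells = 2230  → 41.5450
row 5: Σ corner-gray over 4 cells = 1819  → 33.8881
row 6: Σ corner-gray over 4 cells = 2187  → 40.7439
row 7: Σ corner-gray over 4 cells = 2780  → 51.7915
Σ rows: total corner-gray = 16636  → 309.9294 mm³


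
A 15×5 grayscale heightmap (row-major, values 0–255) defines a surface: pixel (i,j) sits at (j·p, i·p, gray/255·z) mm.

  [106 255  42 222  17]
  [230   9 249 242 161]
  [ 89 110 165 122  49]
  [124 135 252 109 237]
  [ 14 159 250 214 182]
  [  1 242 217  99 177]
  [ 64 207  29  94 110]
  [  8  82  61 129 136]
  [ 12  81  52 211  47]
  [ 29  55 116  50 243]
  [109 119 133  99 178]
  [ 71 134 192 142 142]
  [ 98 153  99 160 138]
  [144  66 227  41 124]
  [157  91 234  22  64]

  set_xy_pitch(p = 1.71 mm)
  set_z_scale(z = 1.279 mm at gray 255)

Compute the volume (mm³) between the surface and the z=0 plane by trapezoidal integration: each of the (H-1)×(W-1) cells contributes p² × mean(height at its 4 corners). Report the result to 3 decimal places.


106.822

height_mm = gray/255 × 1.279; cell vol = 1.71² × mean(4 corners)
unit = 1.71² × 1.279 / (4×255) = 0.00366659 mm³ per gray-sum
row 0: Σ corner-gray over 4 cells = 2552  → 9.3571
row 1: Σ corner-gray over 4 cells = 2323  → 8.5175
row 2: Σ corner-gray over 4 cells = 2285  → 8.3782
row 3: Σ corner-gray over 4 cells = 2795  → 10.2481
row 4: Σ corner-gray over 4 cells = 2736  → 10.0318
row 5: Σ corner-gray over 4 cells = 2128  → 7.8025
row 6: Σ corner-gray over 4 cells = 1522  → 5.5806
row 7: Σ corner-gray over 4 cells = 1435  → 5.2616
row 8: Σ corner-gray over 4 cells = 1461  → 5.3569
row 9: Σ corner-gray over 4 cells = 1703  → 6.2442
row 10: Σ corner-gray over 4 cells = 2138  → 7.8392
row 11: Σ corner-gray over 4 cells = 2209  → 8.0995
row 12: Σ corner-gray over 4 cells = 1996  → 7.3185
row 13: Σ corner-gray over 4 cells = 1851  → 6.7869
Σ rows: total corner-gray = 29134  → 106.8225 mm³


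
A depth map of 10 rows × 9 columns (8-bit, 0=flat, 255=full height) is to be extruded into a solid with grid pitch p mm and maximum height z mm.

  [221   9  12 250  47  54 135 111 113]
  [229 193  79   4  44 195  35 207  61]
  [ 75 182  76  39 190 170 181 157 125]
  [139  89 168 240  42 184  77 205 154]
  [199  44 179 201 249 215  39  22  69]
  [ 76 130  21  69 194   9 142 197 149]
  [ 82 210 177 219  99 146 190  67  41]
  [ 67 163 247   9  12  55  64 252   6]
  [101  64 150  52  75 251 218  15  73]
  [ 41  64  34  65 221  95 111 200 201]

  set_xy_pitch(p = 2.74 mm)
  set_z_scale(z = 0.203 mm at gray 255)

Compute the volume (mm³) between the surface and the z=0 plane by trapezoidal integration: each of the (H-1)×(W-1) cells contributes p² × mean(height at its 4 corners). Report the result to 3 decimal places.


53.037

height_mm = gray/255 × 0.203; cell vol = 2.74² × mean(4 corners)
unit = 2.74² × 0.203 / (4×255) = 0.00149416 mm³ per gray-sum
row 0: Σ corner-gray over 8 cells = 3374  → 5.0413
row 1: Σ corner-gray over 8 cells = 3994  → 5.9677
row 2: Σ corner-gray over 8 cells = 4493  → 6.7133
row 3: Σ corner-gray over 8 cells = 4469  → 6.6774
row 4: Σ corner-gray over 8 cells = 3915  → 5.8496
row 5: Σ corner-gray over 8 cells = 4088  → 6.1081
row 6: Σ corner-gray over 8 cells = 4016  → 6.0005
row 7: Σ corner-gray over 8 cells = 3501  → 5.2311
row 8: Σ corner-gray over 8 cells = 3646  → 5.4477
Σ rows: total corner-gray = 35496  → 53.0367 mm³


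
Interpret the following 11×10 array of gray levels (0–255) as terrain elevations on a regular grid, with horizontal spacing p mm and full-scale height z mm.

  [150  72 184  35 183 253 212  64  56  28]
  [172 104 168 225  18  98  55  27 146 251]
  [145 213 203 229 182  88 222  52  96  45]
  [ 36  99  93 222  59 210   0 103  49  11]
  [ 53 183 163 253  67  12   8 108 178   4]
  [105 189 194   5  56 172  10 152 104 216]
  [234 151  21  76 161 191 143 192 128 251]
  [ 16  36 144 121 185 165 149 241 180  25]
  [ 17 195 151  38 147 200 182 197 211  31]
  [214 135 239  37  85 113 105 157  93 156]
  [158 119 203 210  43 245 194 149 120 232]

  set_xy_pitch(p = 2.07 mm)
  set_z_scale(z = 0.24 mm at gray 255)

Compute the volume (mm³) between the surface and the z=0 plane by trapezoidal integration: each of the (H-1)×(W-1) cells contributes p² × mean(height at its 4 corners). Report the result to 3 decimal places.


47.136

height_mm = gray/255 × 0.24; cell vol = 2.07² × mean(4 corners)
unit = 2.07² × 0.24 / (4×255) = 0.00100821 mm³ per gray-sum
row 0: Σ corner-gray over 9 cells = 4401  → 4.4371
row 1: Σ corner-gray over 9 cells = 4865  → 4.9050
row 2: Σ corner-gray over 9 cells = 4477  → 4.5138
row 3: Σ corner-gray over 9 cells = 3718  → 3.7485
row 4: Σ corner-gray over 9 cells = 4086  → 4.1196
row 5: Σ corner-gray over 9 cells = 4696  → 4.7346
row 6: Σ corner-gray over 9 cells = 5094  → 5.1358
row 7: Σ corner-gray over 9 cells = 5173  → 5.2155
row 8: Σ corner-gray over 9 cells = 4988  → 5.0290
row 9: Σ corner-gray over 9 cells = 5254  → 5.2971
Σ rows: total corner-gray = 46752  → 47.1359 mm³


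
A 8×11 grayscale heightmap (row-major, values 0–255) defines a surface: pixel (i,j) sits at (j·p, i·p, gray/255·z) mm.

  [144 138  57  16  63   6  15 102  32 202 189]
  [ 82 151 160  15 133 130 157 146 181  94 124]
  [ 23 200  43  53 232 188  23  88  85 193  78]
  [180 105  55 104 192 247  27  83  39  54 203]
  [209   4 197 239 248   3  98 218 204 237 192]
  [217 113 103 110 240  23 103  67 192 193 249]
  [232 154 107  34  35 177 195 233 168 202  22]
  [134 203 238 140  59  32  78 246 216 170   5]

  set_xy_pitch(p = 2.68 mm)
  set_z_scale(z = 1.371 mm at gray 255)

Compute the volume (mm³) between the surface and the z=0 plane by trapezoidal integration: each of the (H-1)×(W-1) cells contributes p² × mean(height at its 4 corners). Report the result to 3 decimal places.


351.598

height_mm = gray/255 × 1.371; cell vol = 2.68² × mean(4 corners)
unit = 2.68² × 1.371 / (4×255) = 0.00965399 mm³ per gray-sum
row 0: Σ corner-gray over 10 cells = 4135  → 39.9193
row 1: Σ corner-gray over 10 cells = 4851  → 46.8315
row 2: Σ corner-gray over 10 cells = 4506  → 43.5009
row 3: Σ corner-gray over 10 cells = 5492  → 53.0197
row 4: Σ corner-gray over 10 cells = 6051  → 58.4163
row 5: Σ corner-gray over 10 cells = 5618  → 54.2361
row 6: Σ corner-gray over 10 cells = 5767  → 55.6746
Σ rows: total corner-gray = 36420  → 351.5983 mm³


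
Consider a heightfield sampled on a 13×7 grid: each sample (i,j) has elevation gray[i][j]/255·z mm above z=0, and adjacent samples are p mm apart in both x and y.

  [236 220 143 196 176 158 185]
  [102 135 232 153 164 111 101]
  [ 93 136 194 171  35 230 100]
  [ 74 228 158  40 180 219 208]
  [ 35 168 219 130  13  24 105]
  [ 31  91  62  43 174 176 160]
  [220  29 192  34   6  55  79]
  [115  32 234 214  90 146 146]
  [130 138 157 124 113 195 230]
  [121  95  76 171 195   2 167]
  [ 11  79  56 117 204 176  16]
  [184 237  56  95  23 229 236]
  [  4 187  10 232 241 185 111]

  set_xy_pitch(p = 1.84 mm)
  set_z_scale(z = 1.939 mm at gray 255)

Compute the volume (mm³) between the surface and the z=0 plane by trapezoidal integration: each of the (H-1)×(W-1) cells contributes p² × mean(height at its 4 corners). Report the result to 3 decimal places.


241.889

height_mm = gray/255 × 1.939; cell vol = 1.84² × mean(4 corners)
unit = 1.84² × 1.939 / (4×255) = 0.00643596 mm³ per gray-sum
row 0: Σ corner-gray over 6 cells = 4000  → 25.7438
row 1: Σ corner-gray over 6 cells = 3518  → 22.6417
row 2: Σ corner-gray over 6 cells = 3657  → 23.5363
row 3: Σ corner-gray over 6 cells = 3180  → 20.4664
row 4: Σ corner-gray over 6 cells = 2531  → 16.2894
row 5: Σ corner-gray over 6 cells = 2214  → 14.2492
row 6: Σ corner-gray over 6 cells = 2624  → 16.8880
row 7: Σ corner-gray over 6 cells = 3507  → 22.5709
row 8: Σ corner-gray over 6 cells = 3180  → 20.4664
row 9: Σ corner-gray over 6 cells = 2657  → 17.1003
row 10: Σ corner-gray over 6 cells = 2991  → 19.2500
row 11: Σ corner-gray over 6 cells = 3525  → 22.6868
Σ rows: total corner-gray = 37584  → 241.8891 mm³
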